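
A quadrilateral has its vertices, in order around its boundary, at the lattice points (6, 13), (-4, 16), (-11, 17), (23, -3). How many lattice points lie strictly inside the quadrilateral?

106

Using the shoelace formula, 2A = |[6·16 − (-4)·13] + [(-4)·17 − (-11)·16] + [(-11)·(-3) − 23·17] + [23·13 − 6·(-3)]| = 215, so the area is 215/2.
Summing gcd(|Δx|,|Δy|) over the edges gives the boundary count: gcd(10,3) + gcd(7,1) + gcd(34,20) + gcd(17,16) = 1+1+2+1 = 5.
By Pick's theorem A = I + B/2 − 1, so I = 215/2 − 5/2 + 1 = 106.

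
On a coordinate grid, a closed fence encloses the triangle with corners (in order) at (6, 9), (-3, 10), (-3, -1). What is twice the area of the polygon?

99

Using the shoelace formula, 2A = |(6·10 − (-3)·9) + ((-3)·(-1) − (-3)·10) + ((-3)·9 − 6·(-1))| = 99, so the area is 49.5.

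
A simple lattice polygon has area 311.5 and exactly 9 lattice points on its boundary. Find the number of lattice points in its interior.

From Pick's theorem, I = A − B/2 + 1 = 311.5 − 9/2 + 1 = 308.

308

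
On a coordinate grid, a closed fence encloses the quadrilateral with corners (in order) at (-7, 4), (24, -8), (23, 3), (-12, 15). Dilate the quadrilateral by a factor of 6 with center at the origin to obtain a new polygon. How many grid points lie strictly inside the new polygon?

11761

By the shoelace formula, twice the signed area is |[(-7)·(-8) − 24·4] + [24·3 − 23·(-8)] + [23·15 − (-12)·3] + [(-12)·4 − (-7)·15]| = 654, so the area is 327.
Summing gcd(|Δx|,|Δy|) over the edges gives the boundary count: gcd(31,12) + gcd(1,11) + gcd(35,12) + gcd(5,11) = 1+1+1+1 = 4.
Scaling by 6 multiplies the area by 6² = 36 (so the new area is 11772) and multiplies the boundary lattice-point count by 6, giving 24.
By Pick's theorem, the interior count of the dilated polygon is 11772 − 24/2 + 1 = 11761.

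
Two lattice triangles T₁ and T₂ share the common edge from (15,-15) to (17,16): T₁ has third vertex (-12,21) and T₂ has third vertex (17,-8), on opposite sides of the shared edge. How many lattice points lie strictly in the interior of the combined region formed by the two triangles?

The union is the simple quadrilateral with vertices (15,-15), (-12,21), (17,16), (17,-8) in order.
The shoelace formula gives twice the area as |[15·21 − (-12)·(-15)] + [(-12)·16 − 17·21] + [17·(-8) − 17·16] + [17·(-15) − 15·(-8)]| = 957, so the area is 957/2.
Along each edge there are gcd(|Δx|,|Δy|)+1 lattice points, so counting each shared vertex once the boundary has gcd(27,36) + gcd(29,5) + gcd(0,24) + gcd(2,7) = 9+1+24+1 = 35.
By Pick's theorem I = A − B/2 + 1 = 957/2 − 35/2 + 1 = 462.

462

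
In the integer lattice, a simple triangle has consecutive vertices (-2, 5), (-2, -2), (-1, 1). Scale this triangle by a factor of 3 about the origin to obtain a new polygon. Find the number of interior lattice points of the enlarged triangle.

19

Using the shoelace formula, 2A = |((-2)·(-2) − (-2)·5) + ((-2)·1 − (-1)·(-2)) + ((-1)·5 − (-2)·1)| = 7, so the area is 7/2.
Along each edge there are gcd(|Δx|,|Δy|)+1 lattice points, so counting each shared vertex once the boundary has gcd(0,7) + gcd(1,3) + gcd(1,4) = 7+1+1 = 9.
Scaling by 3 multiplies the area by 3² = 9 (so the new area is 31.5) and multiplies the boundary lattice-point count by 3, giving 27.
By Pick's theorem, the interior count of the dilated polygon is 31.5 − 27/2 + 1 = 19.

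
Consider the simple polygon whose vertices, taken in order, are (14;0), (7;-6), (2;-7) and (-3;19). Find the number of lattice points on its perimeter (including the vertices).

Along each edge there are gcd(|Δx|,|Δy|)+1 lattice points, so counting each shared vertex once the boundary has gcd(7,6) + gcd(5,1) + gcd(5,26) + gcd(17,19) = 1+1+1+1 = 4.

4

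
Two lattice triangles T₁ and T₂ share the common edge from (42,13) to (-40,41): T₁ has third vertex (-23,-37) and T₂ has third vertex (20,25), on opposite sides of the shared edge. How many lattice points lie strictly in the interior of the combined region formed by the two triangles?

The union is the simple quadrilateral with vertices (42,13), (-23,-37), (-40,41), (20,25) in order.
The shoelace formula gives twice the area as |[42·(-37) − (-23)·13] + [(-23)·41 − (-40)·(-37)] + [(-40)·25 − 20·41] + [20·13 − 42·25]| = 6288, so the area is 3144.
Summing gcd(|Δx|,|Δy|) over the edges gives the boundary count: gcd(65,50) + gcd(17,78) + gcd(60,16) + gcd(22,12) = 5+1+4+2 = 12.
By Pick's theorem I = A − B/2 + 1 = 3144 − 12/2 + 1 = 3139.

3139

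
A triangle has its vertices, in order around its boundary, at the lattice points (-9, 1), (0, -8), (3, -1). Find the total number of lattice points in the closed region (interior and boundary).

52

The shoelace formula gives twice the area as |((-9)·(-8) − 0·1) + (0·(-1) − 3·(-8)) + (3·1 − (-9)·(-1))| = 90, so the area is 45.
Summing gcd(|Δx|,|Δy|) over the edges gives the boundary count: gcd(9,9) + gcd(3,7) + gcd(12,2) = 9+1+2 = 12.
Pick's theorem gives I = A − B/2 + 1 = 45 − 12/2 + 1 = 40, so the closed region contains I + B = 40 + 12 = 52 lattice points.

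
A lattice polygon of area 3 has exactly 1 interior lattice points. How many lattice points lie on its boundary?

Pick's theorem gives A = I + B/2 − 1, so B = 2(A − I + 1) = 2(3 − 1 + 1) = 6.

6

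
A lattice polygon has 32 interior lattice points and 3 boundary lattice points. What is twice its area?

Pick's theorem states A = I + B/2 − 1, so A = 32 + 3/2 − 1 = 65/2.
Hence 2A = 65.

65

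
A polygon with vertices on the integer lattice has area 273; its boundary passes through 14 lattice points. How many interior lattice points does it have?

Pick's theorem A = I + B/2 − 1 rearranges to I = A − B/2 + 1 = 273 − 14/2 + 1 = 267.

267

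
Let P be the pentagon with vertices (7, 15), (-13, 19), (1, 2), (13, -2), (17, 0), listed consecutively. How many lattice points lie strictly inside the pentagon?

265

The shoelace formula gives twice the area as |(7·19 − (-13)·15) + ((-13)·2 − 1·19) + (1·(-2) − 13·2) + (13·0 − 17·(-2)) + (17·15 − 7·0)| = 544, so the area is 272.
The number of boundary lattice points is Σ gcd(|Δx|,|Δy|) = gcd(20,4) + gcd(14,17) + gcd(12,4) + gcd(4,2) + gcd(10,15) = 4+1+4+2+5 = 16.
Pick's theorem gives I = A − B/2 + 1 = 272 − 16/2 + 1 = 265.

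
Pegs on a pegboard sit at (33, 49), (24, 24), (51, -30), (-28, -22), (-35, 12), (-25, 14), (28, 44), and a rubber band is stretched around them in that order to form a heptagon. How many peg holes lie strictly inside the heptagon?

3561

By the shoelace formula, twice the signed area is |[33·24 − 24·49] + [24·(-30) − 51·24] + [51·(-22) − (-28)·(-30)] + [(-28)·12 − (-35)·(-22)] + [(-35)·14 − (-25)·12] + [(-25)·44 − 28·14] + [28·49 − 33·44]| = 7158, so the area is 3579.
The number of boundary lattice points is Σ gcd(|Δx|,|Δy|) = gcd(9,25) + gcd(27,54) + gcd(79,8) + gcd(7,34) + gcd(10,2) + gcd(53,30) + gcd(5,5) = 1+27+1+1+2+1+5 = 38.
By Pick's theorem A = I + B/2 − 1, so I = 3579 − 38/2 + 1 = 3561.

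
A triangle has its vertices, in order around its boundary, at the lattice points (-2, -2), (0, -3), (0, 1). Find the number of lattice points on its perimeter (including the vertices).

Summing gcd(|Δx|,|Δy|) over the edges gives the boundary count: gcd(2,1) + gcd(0,4) + gcd(2,3) = 1+4+1 = 6.

6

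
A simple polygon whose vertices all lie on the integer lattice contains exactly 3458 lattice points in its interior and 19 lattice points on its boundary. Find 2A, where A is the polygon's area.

6933

By Pick's theorem, A = I + B/2 − 1 = 3458 + 19/2 − 1 = 6933/2.
Hence 2A = 6933.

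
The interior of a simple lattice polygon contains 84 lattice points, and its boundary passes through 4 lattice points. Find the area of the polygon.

85

By Pick's theorem, A = I + B/2 − 1 = 84 + 4/2 − 1 = 85.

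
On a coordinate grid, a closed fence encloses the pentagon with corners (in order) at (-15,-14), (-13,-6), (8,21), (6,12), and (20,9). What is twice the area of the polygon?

678

By the shoelace formula, twice the signed area is |[(-15)·(-6) − (-13)·(-14)] + [(-13)·21 − 8·(-6)] + [8·12 − 6·21] + [6·9 − 20·12] + [20·(-14) − (-15)·9]| = 678, so the area is 339.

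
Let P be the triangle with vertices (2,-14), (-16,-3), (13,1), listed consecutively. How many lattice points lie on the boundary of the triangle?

The number of boundary lattice points is Σ gcd(|Δx|,|Δy|) = gcd(18,11) + gcd(29,4) + gcd(11,15) = 1+1+1 = 3.

3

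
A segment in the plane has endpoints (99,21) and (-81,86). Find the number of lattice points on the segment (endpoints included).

6

The number of lattice points on a segment between lattice points is gcd(|Δx|,|Δy|) + 1 = gcd(180,65) + 1 = 5 + 1 = 6.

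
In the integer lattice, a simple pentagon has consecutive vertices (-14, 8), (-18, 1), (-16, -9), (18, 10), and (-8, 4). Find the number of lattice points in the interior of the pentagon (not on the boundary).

224

By the shoelace formula, twice the signed area is |((-14)·1 − (-18)·8) + ((-18)·(-9) − (-16)·1) + ((-16)·10 − 18·(-9)) + (18·4 − (-8)·10) + ((-8)·8 − (-14)·4)| = 454, so the area is 227.
Summing gcd(|Δx|,|Δy|) over the edges gives the boundary count: gcd(4,7) + gcd(2,10) + gcd(34,19) + gcd(26,6) + gcd(6,4) = 1+2+1+2+2 = 8.
By Pick's theorem A = I + B/2 − 1, so I = 227 − 8/2 + 1 = 224.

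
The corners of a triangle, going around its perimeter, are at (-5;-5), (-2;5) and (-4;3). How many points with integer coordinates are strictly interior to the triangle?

Using the shoelace formula, 2A = |[(-5)·5 − (-2)·(-5)] + [(-2)·3 − (-4)·5] + [(-4)·(-5) − (-5)·3]| = 14, so the area is 7.
The number of boundary lattice points is Σ gcd(|Δx|,|Δy|) = gcd(3,10) + gcd(2,2) + gcd(1,8) = 1+2+1 = 4.
By Pick's theorem A = I + B/2 − 1, so I = 7 − 4/2 + 1 = 6.

6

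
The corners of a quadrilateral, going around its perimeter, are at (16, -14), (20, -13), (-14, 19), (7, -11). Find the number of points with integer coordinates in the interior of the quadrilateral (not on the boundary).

181

The shoelace formula gives twice the area as |[16·(-13) − 20·(-14)] + [20·19 − (-14)·(-13)] + [(-14)·(-11) − 7·19] + [7·(-14) − 16·(-11)]| = 369, so the area is 184.5.
Along each edge there are gcd(|Δx|,|Δy|)+1 lattice points, so counting each shared vertex once the boundary has gcd(4,1) + gcd(34,32) + gcd(21,30) + gcd(9,3) = 1+2+3+3 = 9.
By Pick's theorem A = I + B/2 − 1, so I = 184.5 − 9/2 + 1 = 181.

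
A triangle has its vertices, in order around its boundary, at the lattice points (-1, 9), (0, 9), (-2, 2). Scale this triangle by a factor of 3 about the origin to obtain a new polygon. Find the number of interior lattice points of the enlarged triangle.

28

Using the shoelace formula, 2A = |((-1)·9 − 0·9) + (0·2 − (-2)·9) + ((-2)·9 − (-1)·2)| = 7, so the area is 3.5.
The number of boundary lattice points is Σ gcd(|Δx|,|Δy|) = gcd(1,0) + gcd(2,7) + gcd(1,7) = 1+1+1 = 3.
Scaling by 3 multiplies the area by 3² = 9 (so the new area is 63/2) and multiplies the boundary lattice-point count by 3, giving 9.
By Pick's theorem, the interior count of the dilated polygon is 63/2 − 9/2 + 1 = 28.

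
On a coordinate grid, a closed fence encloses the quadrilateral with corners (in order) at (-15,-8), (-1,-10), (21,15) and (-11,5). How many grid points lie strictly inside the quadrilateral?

The shoelace formula gives twice the area as |[(-15)·(-10) − (-1)·(-8)] + [(-1)·15 − 21·(-10)] + [21·5 − (-11)·15] + [(-11)·(-8) − (-15)·5]| = 770, so the area is 385.
The number of boundary lattice points is Σ gcd(|Δx|,|Δy|) = gcd(14,2) + gcd(22,25) + gcd(32,10) + gcd(4,13) = 2+1+2+1 = 6.
Pick's theorem gives I = A − B/2 + 1 = 385 − 6/2 + 1 = 383.

383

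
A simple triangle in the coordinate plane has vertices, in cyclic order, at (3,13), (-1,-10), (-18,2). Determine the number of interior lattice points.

219

Using the shoelace formula, 2A = |[3·(-10) − (-1)·13] + [(-1)·2 − (-18)·(-10)] + [(-18)·13 − 3·2]| = 439, so the area is 219.5.
The number of boundary lattice points is Σ gcd(|Δx|,|Δy|) = gcd(4,23) + gcd(17,12) + gcd(21,11) = 1+1+1 = 3.
Pick's theorem gives I = A − B/2 + 1 = 219.5 − 3/2 + 1 = 219.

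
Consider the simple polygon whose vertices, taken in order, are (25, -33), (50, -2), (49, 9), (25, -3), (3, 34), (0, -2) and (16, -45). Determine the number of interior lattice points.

By the shoelace formula, twice the signed area is |(25·(-2) − 50·(-33)) + (50·9 − 49·(-2)) + (49·(-3) − 25·9) + (25·34 − 3·(-3)) + (3·(-2) − 0·34) + (0·(-45) − 16·(-2)) + (16·(-33) − 25·(-45))| = 3258, so the area is 1629.
Along each edge there are gcd(|Δx|,|Δy|)+1 lattice points, so counting each shared vertex once the boundary has gcd(25,31) + gcd(1,11) + gcd(24,12) + gcd(22,37) + gcd(3,36) + gcd(16,43) + gcd(9,12) = 1+1+12+1+3+1+3 = 22.
By Pick's theorem A = I + B/2 − 1, so I = 1629 − 22/2 + 1 = 1619.

1619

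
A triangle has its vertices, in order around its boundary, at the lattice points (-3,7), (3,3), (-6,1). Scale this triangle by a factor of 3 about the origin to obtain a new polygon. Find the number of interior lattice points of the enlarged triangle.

208

Using the shoelace formula, 2A = |[(-3)·3 − 3·7] + [3·1 − (-6)·3] + [(-6)·7 − (-3)·1]| = 48, so the area is 24.
The number of boundary lattice points is Σ gcd(|Δx|,|Δy|) = gcd(6,4) + gcd(9,2) + gcd(3,6) = 2+1+3 = 6.
Scaling by 3 multiplies the area by 3² = 9 (so the new area is 216) and multiplies the boundary lattice-point count by 3, giving 18.
By Pick's theorem, the interior count of the dilated polygon is 216 − 18/2 + 1 = 208.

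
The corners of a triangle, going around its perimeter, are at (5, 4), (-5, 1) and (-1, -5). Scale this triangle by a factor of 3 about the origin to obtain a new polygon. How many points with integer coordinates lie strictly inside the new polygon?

The shoelace formula gives twice the area as |[5·1 − (-5)·4] + [(-5)·(-5) − (-1)·1] + [(-1)·4 − 5·(-5)]| = 72, so the area is 36.
Summing gcd(|Δx|,|Δy|) over the edges gives the boundary count: gcd(10,3) + gcd(4,6) + gcd(6,9) = 1+2+3 = 6.
Scaling by 3 multiplies the area by 3² = 9 (so the new area is 324) and multiplies the boundary lattice-point count by 3, giving 18.
By Pick's theorem, the interior count of the dilated polygon is 324 − 18/2 + 1 = 316.

316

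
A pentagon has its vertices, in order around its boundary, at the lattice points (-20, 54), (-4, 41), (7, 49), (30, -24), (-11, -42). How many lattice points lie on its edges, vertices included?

7

Along each edge there are gcd(|Δx|,|Δy|)+1 lattice points, so counting each shared vertex once the boundary has gcd(16,13) + gcd(11,8) + gcd(23,73) + gcd(41,18) + gcd(9,96) = 1+1+1+1+3 = 7.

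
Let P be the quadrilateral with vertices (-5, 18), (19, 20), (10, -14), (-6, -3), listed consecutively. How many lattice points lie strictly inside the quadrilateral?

571

By the shoelace formula, twice the signed area is |[(-5)·20 − 19·18] + [19·(-14) − 10·20] + [10·(-3) − (-6)·(-14)] + [(-6)·18 − (-5)·(-3)]| = 1145, so the area is 1145/2.
Summing gcd(|Δx|,|Δy|) over the edges gives the boundary count: gcd(24,2) + gcd(9,34) + gcd(16,11) + gcd(1,21) = 2+1+1+1 = 5.
Pick's theorem gives I = A − B/2 + 1 = 1145/2 − 5/2 + 1 = 571.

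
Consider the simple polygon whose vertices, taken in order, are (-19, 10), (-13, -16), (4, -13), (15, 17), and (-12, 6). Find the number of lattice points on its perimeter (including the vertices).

Along each edge there are gcd(|Δx|,|Δy|)+1 lattice points, so counting each shared vertex once the boundary has gcd(6,26) + gcd(17,3) + gcd(11,30) + gcd(27,11) + gcd(7,4) = 2+1+1+1+1 = 6.

6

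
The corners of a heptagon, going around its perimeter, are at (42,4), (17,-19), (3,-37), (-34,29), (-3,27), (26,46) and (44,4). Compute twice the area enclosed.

Using the shoelace formula, 2A = |[42·(-19) − 17·4] + [17·(-37) − 3·(-19)] + [3·29 − (-34)·(-37)] + [(-34)·27 − (-3)·29] + [(-3)·46 − 26·27] + [26·4 − 44·46] + [44·4 − 42·4]| = 6192, so the area is 3096.

6192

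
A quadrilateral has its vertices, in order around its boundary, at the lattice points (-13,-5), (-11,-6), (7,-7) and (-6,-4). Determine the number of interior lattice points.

By the shoelace formula, twice the signed area is |[(-13)·(-6) − (-11)·(-5)] + [(-11)·(-7) − 7·(-6)] + [7·(-4) − (-6)·(-7)] + [(-6)·(-5) − (-13)·(-4)]| = 50, so the area is 25.
The number of boundary lattice points is Σ gcd(|Δx|,|Δy|) = gcd(2,1) + gcd(18,1) + gcd(13,3) + gcd(7,1) = 1+1+1+1 = 4.
Pick's theorem gives I = A − B/2 + 1 = 25 − 4/2 + 1 = 24.

24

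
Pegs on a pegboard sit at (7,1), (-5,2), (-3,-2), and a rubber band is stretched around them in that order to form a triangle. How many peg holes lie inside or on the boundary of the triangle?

By the shoelace formula, twice the signed area is |(7·2 − (-5)·1) + ((-5)·(-2) − (-3)·2) + ((-3)·1 − 7·(-2))| = 46, so the area is 23.
Summing gcd(|Δx|,|Δy|) over the edges gives the boundary count: gcd(12,1) + gcd(2,4) + gcd(10,3) = 1+2+1 = 4.
Pick's theorem gives I = A − B/2 + 1 = 23 − 4/2 + 1 = 22, so the closed region contains I + B = 22 + 4 = 26 lattice points.

26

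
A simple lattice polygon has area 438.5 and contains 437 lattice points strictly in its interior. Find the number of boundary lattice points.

Pick's theorem gives A = I + B/2 − 1, so B = 2(A − I + 1) = 2(438.5 − 437 + 1) = 5.

5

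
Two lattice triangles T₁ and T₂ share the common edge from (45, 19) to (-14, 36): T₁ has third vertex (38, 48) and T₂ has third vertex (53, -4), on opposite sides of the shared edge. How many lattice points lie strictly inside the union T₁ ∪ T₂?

The union is the simple quadrilateral with vertices (45, 19), (38, 48), (-14, 36), (53, -4) in order.
The shoelace formula gives twice the area as |[45·48 − 38·19] + [38·36 − (-14)·48] + [(-14)·(-4) − 53·36] + [53·19 − 45·(-4)]| = 2813, so the area is 1406.5.
The number of boundary lattice points is Σ gcd(|Δx|,|Δy|) = gcd(7,29) + gcd(52,12) + gcd(67,40) + gcd(8,23) = 1+4+1+1 = 7.
By Pick's theorem I = A − B/2 + 1 = 1406.5 − 7/2 + 1 = 1404.

1404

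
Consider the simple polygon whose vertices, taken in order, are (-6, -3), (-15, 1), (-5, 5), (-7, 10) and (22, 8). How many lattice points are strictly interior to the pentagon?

213

The shoelace formula gives twice the area as |((-6)·1 − (-15)·(-3)) + ((-15)·5 − (-5)·1) + ((-5)·10 − (-7)·5) + ((-7)·8 − 22·10) + (22·(-3) − (-6)·8)| = 430, so the area is 215.
The number of boundary lattice points is Σ gcd(|Δx|,|Δy|) = gcd(9,4) + gcd(10,4) + gcd(2,5) + gcd(29,2) + gcd(28,11) = 1+2+1+1+1 = 6.
Pick's theorem gives I = A − B/2 + 1 = 215 − 6/2 + 1 = 213.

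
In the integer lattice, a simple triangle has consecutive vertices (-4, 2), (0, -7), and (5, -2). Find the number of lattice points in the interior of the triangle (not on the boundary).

By the shoelace formula, twice the signed area is |((-4)·(-7) − 0·2) + (0·(-2) − 5·(-7)) + (5·2 − (-4)·(-2))| = 65, so the area is 65/2.
Summing gcd(|Δx|,|Δy|) over the edges gives the boundary count: gcd(4,9) + gcd(5,5) + gcd(9,4) = 1+5+1 = 7.
Pick's theorem gives I = A − B/2 + 1 = 65/2 − 7/2 + 1 = 30.

30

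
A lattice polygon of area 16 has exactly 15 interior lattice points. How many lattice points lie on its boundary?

Pick's theorem gives A = I + B/2 − 1, so B = 2(A − I + 1) = 2(16 − 15 + 1) = 4.

4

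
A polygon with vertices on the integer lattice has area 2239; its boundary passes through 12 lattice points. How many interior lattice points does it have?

From Pick's theorem, I = A − B/2 + 1 = 2239 − 12/2 + 1 = 2234.

2234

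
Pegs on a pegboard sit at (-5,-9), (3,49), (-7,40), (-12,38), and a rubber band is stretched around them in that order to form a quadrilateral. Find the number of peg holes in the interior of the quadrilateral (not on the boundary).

377

The shoelace formula gives twice the area as |((-5)·49 − 3·(-9)) + (3·40 − (-7)·49) + ((-7)·38 − (-12)·40) + ((-12)·(-9) − (-5)·38)| = 757, so the area is 757/2.
Summing gcd(|Δx|,|Δy|) over the edges gives the boundary count: gcd(8,58) + gcd(10,9) + gcd(5,2) + gcd(7,47) = 2+1+1+1 = 5.
By Pick's theorem A = I + B/2 − 1, so I = 757/2 − 5/2 + 1 = 377.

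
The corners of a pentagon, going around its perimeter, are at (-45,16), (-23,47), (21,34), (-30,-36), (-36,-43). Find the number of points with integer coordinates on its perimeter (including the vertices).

5

Along each edge there are gcd(|Δx|,|Δy|)+1 lattice points, so counting each shared vertex once the boundary has gcd(22,31) + gcd(44,13) + gcd(51,70) + gcd(6,7) + gcd(9,59) = 1+1+1+1+1 = 5.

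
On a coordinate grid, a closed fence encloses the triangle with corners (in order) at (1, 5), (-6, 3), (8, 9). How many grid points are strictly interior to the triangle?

6

By the shoelace formula, twice the signed area is |[1·3 − (-6)·5] + [(-6)·9 − 8·3] + [8·5 − 1·9]| = 14, so the area is 7.
Summing gcd(|Δx|,|Δy|) over the edges gives the boundary count: gcd(7,2) + gcd(14,6) + gcd(7,4) = 1+2+1 = 4.
By Pick's theorem A = I + B/2 − 1, so I = 7 − 4/2 + 1 = 6.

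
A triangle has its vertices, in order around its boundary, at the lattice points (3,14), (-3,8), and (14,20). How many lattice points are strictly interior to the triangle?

12

The shoelace formula gives twice the area as |(3·8 − (-3)·14) + ((-3)·20 − 14·8) + (14·14 − 3·20)| = 30, so the area is 15.
Along each edge there are gcd(|Δx|,|Δy|)+1 lattice points, so counting each shared vertex once the boundary has gcd(6,6) + gcd(17,12) + gcd(11,6) = 6+1+1 = 8.
Pick's theorem gives I = A − B/2 + 1 = 15 − 8/2 + 1 = 12.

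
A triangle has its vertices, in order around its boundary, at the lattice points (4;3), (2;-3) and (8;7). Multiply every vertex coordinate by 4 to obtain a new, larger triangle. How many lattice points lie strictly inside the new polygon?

113

The shoelace formula gives twice the area as |[4·(-3) − 2·3] + [2·7 − 8·(-3)] + [8·3 − 4·7]| = 16, so the area is 8.
The number of boundary lattice points is Σ gcd(|Δx|,|Δy|) = gcd(2,6) + gcd(6,10) + gcd(4,4) = 2+2+4 = 8.
Scaling by 4 multiplies the area by 4² = 16 (so the new area is 128) and multiplies the boundary lattice-point count by 4, giving 32.
By Pick's theorem, the interior count of the dilated polygon is 128 − 32/2 + 1 = 113.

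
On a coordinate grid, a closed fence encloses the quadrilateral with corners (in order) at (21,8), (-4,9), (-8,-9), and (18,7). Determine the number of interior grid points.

The shoelace formula gives twice the area as |[21·9 − (-4)·8] + [(-4)·(-9) − (-8)·9] + [(-8)·7 − 18·(-9)] + [18·8 − 21·7]| = 432, so the area is 216.
Along each edge there are gcd(|Δx|,|Δy|)+1 lattice points, so counting each shared vertex once the boundary has gcd(25,1) + gcd(4,18) + gcd(26,16) + gcd(3,1) = 1+2+2+1 = 6.
By Pick's theorem A = I + B/2 − 1, so I = 216 − 6/2 + 1 = 214.

214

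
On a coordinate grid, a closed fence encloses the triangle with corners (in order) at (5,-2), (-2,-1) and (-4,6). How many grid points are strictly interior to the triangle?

23

Using the shoelace formula, 2A = |(5·(-1) − (-2)·(-2)) + ((-2)·6 − (-4)·(-1)) + ((-4)·(-2) − 5·6)| = 47, so the area is 23.5.
The number of boundary lattice points is Σ gcd(|Δx|,|Δy|) = gcd(7,1) + gcd(2,7) + gcd(9,8) = 1+1+1 = 3.
Pick's theorem gives I = A − B/2 + 1 = 23.5 − 3/2 + 1 = 23.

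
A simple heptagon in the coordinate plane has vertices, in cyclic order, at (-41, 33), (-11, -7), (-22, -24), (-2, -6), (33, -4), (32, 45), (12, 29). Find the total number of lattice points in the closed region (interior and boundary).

By the shoelace formula, twice the signed area is |[(-41)·(-7) − (-11)·33] + [(-11)·(-24) − (-22)·(-7)] + [(-22)·(-6) − (-2)·(-24)] + [(-2)·(-4) − 33·(-6)] + [33·45 − 32·(-4)] + [32·29 − 12·45] + [12·33 − (-41)·29]| = 4636, so the area is 2318.
The number of boundary lattice points is Σ gcd(|Δx|,|Δy|) = gcd(30,40) + gcd(11,17) + gcd(20,18) + gcd(35,2) + gcd(1,49) + gcd(20,16) + gcd(53,4) = 10+1+2+1+1+4+1 = 20.
Pick's theorem gives I = A − B/2 + 1 = 2318 − 20/2 + 1 = 2309, so the closed region contains I + B = 2309 + 20 = 2329 lattice points.

2329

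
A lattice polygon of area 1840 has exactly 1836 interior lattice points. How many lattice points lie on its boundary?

Pick's theorem gives A = I + B/2 − 1, so B = 2(A − I + 1) = 2(1840 − 1836 + 1) = 10.

10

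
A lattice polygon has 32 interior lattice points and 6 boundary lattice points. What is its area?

34

By Pick's theorem, A = I + B/2 − 1 = 32 + 6/2 − 1 = 34.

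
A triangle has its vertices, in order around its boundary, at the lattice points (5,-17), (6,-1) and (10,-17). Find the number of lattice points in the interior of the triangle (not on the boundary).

36

By the shoelace formula, twice the signed area is |[5·(-1) − 6·(-17)] + [6·(-17) − 10·(-1)] + [10·(-17) − 5·(-17)]| = 80, so the area is 40.
Along each edge there are gcd(|Δx|,|Δy|)+1 lattice points, so counting each shared vertex once the boundary has gcd(1,16) + gcd(4,16) + gcd(5,0) = 1+4+5 = 10.
Pick's theorem gives I = A − B/2 + 1 = 40 − 10/2 + 1 = 36.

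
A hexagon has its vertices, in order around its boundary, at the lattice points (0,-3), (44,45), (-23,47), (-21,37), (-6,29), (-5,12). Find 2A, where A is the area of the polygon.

3072

By the shoelace formula, twice the signed area is |[0·45 − 44·(-3)] + [44·47 − (-23)·45] + [(-23)·37 − (-21)·47] + [(-21)·29 − (-6)·37] + [(-6)·12 − (-5)·29] + [(-5)·(-3) − 0·12]| = 3072, so the area is 1536.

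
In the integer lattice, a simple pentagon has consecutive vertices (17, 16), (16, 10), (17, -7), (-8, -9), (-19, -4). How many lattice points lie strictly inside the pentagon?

473

By the shoelace formula, twice the signed area is |[17·10 − 16·16] + [16·(-7) − 17·10] + [17·(-9) − (-8)·(-7)] + [(-8)·(-4) − (-19)·(-9)] + [(-19)·16 − 17·(-4)]| = 952, so the area is 476.
The number of boundary lattice points is Σ gcd(|Δx|,|Δy|) = gcd(1,6) + gcd(1,17) + gcd(25,2) + gcd(11,5) + gcd(36,20) = 1+1+1+1+4 = 8.
Pick's theorem gives I = A − B/2 + 1 = 476 − 8/2 + 1 = 473.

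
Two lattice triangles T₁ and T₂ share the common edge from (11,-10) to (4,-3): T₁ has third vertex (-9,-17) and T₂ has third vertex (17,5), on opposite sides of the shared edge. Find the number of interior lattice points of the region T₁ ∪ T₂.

The union is the simple quadrilateral with vertices (11,-10), (-9,-17), (4,-3), (17,5) in order.
Using the shoelace formula, 2A = |[11·(-17) − (-9)·(-10)] + [(-9)·(-3) − 4·(-17)] + [4·5 − 17·(-3)] + [17·(-10) − 11·5]| = 336, so the area is 168.
Along each edge there are gcd(|Δx|,|Δy|)+1 lattice points, so counting each shared vertex once the boundary has gcd(20,7) + gcd(13,14) + gcd(13,8) + gcd(6,15) = 1+1+1+3 = 6.
By Pick's theorem I = A − B/2 + 1 = 168 − 6/2 + 1 = 166.

166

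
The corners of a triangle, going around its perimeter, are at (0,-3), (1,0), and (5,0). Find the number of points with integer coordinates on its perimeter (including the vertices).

6

Summing gcd(|Δx|,|Δy|) over the edges gives the boundary count: gcd(1,3) + gcd(4,0) + gcd(5,3) = 1+4+1 = 6.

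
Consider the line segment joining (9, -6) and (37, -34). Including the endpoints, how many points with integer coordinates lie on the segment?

29

The number of lattice points on a segment between lattice points is gcd(|Δx|,|Δy|) + 1 = gcd(28,28) + 1 = 28 + 1 = 29.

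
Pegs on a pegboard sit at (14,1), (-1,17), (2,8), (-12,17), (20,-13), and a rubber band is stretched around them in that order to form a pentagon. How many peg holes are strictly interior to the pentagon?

Using the shoelace formula, 2A = |[14·17 − (-1)·1] + [(-1)·8 − 2·17] + [2·17 − (-12)·8] + [(-12)·(-13) − 20·17] + [20·1 − 14·(-13)]| = 345, so the area is 345/2.
Summing gcd(|Δx|,|Δy|) over the edges gives the boundary count: gcd(15,16) + gcd(3,9) + gcd(14,9) + gcd(32,30) + gcd(6,14) = 1+3+1+2+2 = 9.
Pick's theorem gives I = A − B/2 + 1 = 345/2 − 9/2 + 1 = 169.

169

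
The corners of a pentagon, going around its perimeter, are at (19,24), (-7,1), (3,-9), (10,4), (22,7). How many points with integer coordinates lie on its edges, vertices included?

The number of boundary lattice points is Σ gcd(|Δx|,|Δy|) = gcd(26,23) + gcd(10,10) + gcd(7,13) + gcd(12,3) + gcd(3,17) = 1+10+1+3+1 = 16.

16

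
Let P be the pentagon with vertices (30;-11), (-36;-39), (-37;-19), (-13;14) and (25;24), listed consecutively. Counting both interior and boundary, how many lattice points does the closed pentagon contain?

2381

Using the shoelace formula, 2A = |[30·(-39) − (-36)·(-11)] + [(-36)·(-19) − (-37)·(-39)] + [(-37)·14 − (-13)·(-19)] + [(-13)·24 − 25·14] + [25·(-11) − 30·24]| = 4747, so the area is 2373.5.
The number of boundary lattice points is Σ gcd(|Δx|,|Δy|) = gcd(66,28) + gcd(1,20) + gcd(24,33) + gcd(38,10) + gcd(5,35) = 2+1+3+2+5 = 13.
Pick's theorem gives I = A − B/2 + 1 = 2373.5 − 13/2 + 1 = 2368, so the closed region contains I + B = 2368 + 13 = 2381 lattice points.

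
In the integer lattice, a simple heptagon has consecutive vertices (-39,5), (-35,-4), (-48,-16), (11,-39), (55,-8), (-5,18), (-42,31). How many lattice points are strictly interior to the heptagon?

The shoelace formula gives twice the area as |[(-39)·(-4) − (-35)·5] + [(-35)·(-16) − (-48)·(-4)] + [(-48)·(-39) − 11·(-16)] + [11·(-8) − 55·(-39)] + [55·18 − (-5)·(-8)] + [(-5)·31 − (-42)·18] + [(-42)·5 − (-39)·31]| = 7354, so the area is 3677.
Along each edge there are gcd(|Δx|,|Δy|)+1 lattice points, so counting each shared vertex once the boundary has gcd(4,9) + gcd(13,12) + gcd(59,23) + gcd(44,31) + gcd(60,26) + gcd(37,13) + gcd(3,26) = 1+1+1+1+2+1+1 = 8.
By Pick's theorem A = I + B/2 − 1, so I = 3677 − 8/2 + 1 = 3674.

3674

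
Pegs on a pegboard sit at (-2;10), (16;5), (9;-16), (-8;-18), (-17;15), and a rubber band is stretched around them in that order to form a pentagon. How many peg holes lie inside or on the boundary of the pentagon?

By the shoelace formula, twice the signed area is |((-2)·5 − 16·10) + (16·(-16) − 9·5) + (9·(-18) − (-8)·(-16)) + ((-8)·15 − (-17)·(-18)) + ((-17)·10 − (-2)·15)| = 1327, so the area is 663.5.
Along each edge there are gcd(|Δx|,|Δy|)+1 lattice points, so counting each shared vertex once the boundary has gcd(18,5) + gcd(7,21) + gcd(17,2) + gcd(9,33) + gcd(15,5) = 1+7+1+3+5 = 17.
Pick's theorem gives I = A − B/2 + 1 = 663.5 − 17/2 + 1 = 656, so the closed region contains I + B = 656 + 17 = 673 lattice points.

673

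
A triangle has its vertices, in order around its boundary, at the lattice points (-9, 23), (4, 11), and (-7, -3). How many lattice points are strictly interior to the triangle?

156

By the shoelace formula, twice the signed area is |((-9)·11 − 4·23) + (4·(-3) − (-7)·11) + ((-7)·23 − (-9)·(-3))| = 314, so the area is 157.
The number of boundary lattice points is Σ gcd(|Δx|,|Δy|) = gcd(13,12) + gcd(11,14) + gcd(2,26) = 1+1+2 = 4.
By Pick's theorem A = I + B/2 − 1, so I = 157 − 4/2 + 1 = 156.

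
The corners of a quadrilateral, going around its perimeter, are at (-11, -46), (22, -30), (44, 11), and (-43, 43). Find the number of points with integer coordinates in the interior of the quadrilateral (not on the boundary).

The shoelace formula gives twice the area as |((-11)·(-30) − 22·(-46)) + (22·11 − 44·(-30)) + (44·43 − (-43)·11) + ((-43)·(-46) − (-11)·43)| = 7720, so the area is 3860.
Summing gcd(|Δx|,|Δy|) over the edges gives the boundary count: gcd(33,16) + gcd(22,41) + gcd(87,32) + gcd(32,89) = 1+1+1+1 = 4.
Pick's theorem gives I = A − B/2 + 1 = 3860 − 4/2 + 1 = 3859.

3859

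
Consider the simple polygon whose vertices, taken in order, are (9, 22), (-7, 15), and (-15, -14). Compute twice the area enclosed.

By the shoelace formula, twice the signed area is |[9·15 − (-7)·22] + [(-7)·(-14) − (-15)·15] + [(-15)·22 − 9·(-14)]| = 408, so the area is 204.

408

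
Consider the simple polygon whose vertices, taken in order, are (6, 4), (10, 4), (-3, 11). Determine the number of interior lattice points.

12

Using the shoelace formula, 2A = |[6·4 − 10·4] + [10·11 − (-3)·4] + [(-3)·4 − 6·11]| = 28, so the area is 14.
The number of boundary lattice points is Σ gcd(|Δx|,|Δy|) = gcd(4,0) + gcd(13,7) + gcd(9,7) = 4+1+1 = 6.
Pick's theorem gives I = A − B/2 + 1 = 14 − 6/2 + 1 = 12.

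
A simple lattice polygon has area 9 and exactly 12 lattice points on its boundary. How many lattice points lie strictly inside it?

From Pick's theorem, I = A − B/2 + 1 = 9 − 12/2 + 1 = 4.

4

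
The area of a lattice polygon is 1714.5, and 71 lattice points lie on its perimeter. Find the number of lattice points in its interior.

1680

From Pick's theorem, I = A − B/2 + 1 = 1714.5 − 71/2 + 1 = 1680.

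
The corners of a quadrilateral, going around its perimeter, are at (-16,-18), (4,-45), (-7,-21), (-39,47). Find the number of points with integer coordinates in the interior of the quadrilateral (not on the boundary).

347

Using the shoelace formula, 2A = |[(-16)·(-45) − 4·(-18)] + [4·(-21) − (-7)·(-45)] + [(-7)·47 − (-39)·(-21)] + [(-39)·(-18) − (-16)·47]| = 699, so the area is 349.5.
Along each edge there are gcd(|Δx|,|Δy|)+1 lattice points, so counting each shared vertex once the boundary has gcd(20,27) + gcd(11,24) + gcd(32,68) + gcd(23,65) = 1+1+4+1 = 7.
Pick's theorem gives I = A − B/2 + 1 = 349.5 − 7/2 + 1 = 347.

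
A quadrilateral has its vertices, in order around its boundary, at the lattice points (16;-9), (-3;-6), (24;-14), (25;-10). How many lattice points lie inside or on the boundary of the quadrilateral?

The shoelace formula gives twice the area as |[16·(-6) − (-3)·(-9)] + [(-3)·(-14) − 24·(-6)] + [24·(-10) − 25·(-14)] + [25·(-9) − 16·(-10)]| = 108, so the area is 54.
The number of boundary lattice points is Σ gcd(|Δx|,|Δy|) = gcd(19,3) + gcd(27,8) + gcd(1,4) + gcd(9,1) = 1+1+1+1 = 4.
Pick's theorem gives I = A − B/2 + 1 = 54 − 4/2 + 1 = 53, so the closed region contains I + B = 53 + 4 = 57 lattice points.

57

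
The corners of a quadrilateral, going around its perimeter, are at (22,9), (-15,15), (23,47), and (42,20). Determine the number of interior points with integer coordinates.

1079

Using the shoelace formula, 2A = |(22·15 − (-15)·9) + ((-15)·47 − 23·15) + (23·20 − 42·47) + (42·9 − 22·20)| = 2161, so the area is 2161/2.
The number of boundary lattice points is Σ gcd(|Δx|,|Δy|) = gcd(37,6) + gcd(38,32) + gcd(19,27) + gcd(20,11) = 1+2+1+1 = 5.
By Pick's theorem A = I + B/2 − 1, so I = 2161/2 − 5/2 + 1 = 1079.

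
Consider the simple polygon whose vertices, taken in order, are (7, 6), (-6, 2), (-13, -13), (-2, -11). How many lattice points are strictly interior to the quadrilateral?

167

The shoelace formula gives twice the area as |(7·2 − (-6)·6) + ((-6)·(-13) − (-13)·2) + ((-13)·(-11) − (-2)·(-13)) + ((-2)·6 − 7·(-11))| = 336, so the area is 168.
The number of boundary lattice points is Σ gcd(|Δx|,|Δy|) = gcd(13,4) + gcd(7,15) + gcd(11,2) + gcd(9,17) = 1+1+1+1 = 4.
Pick's theorem gives I = A − B/2 + 1 = 168 − 4/2 + 1 = 167.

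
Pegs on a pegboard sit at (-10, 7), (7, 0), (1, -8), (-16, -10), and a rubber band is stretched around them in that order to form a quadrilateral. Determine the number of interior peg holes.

Using the shoelace formula, 2A = |((-10)·0 − 7·7) + (7·(-8) − 1·0) + (1·(-10) − (-16)·(-8)) + ((-16)·7 − (-10)·(-10))| = 455, so the area is 227.5.
The number of boundary lattice points is Σ gcd(|Δx|,|Δy|) = gcd(17,7) + gcd(6,8) + gcd(17,2) + gcd(6,17) = 1+2+1+1 = 5.
Pick's theorem gives I = A − B/2 + 1 = 227.5 − 5/2 + 1 = 226.

226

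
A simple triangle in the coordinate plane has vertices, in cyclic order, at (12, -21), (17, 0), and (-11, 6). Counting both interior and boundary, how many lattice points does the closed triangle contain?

312

Using the shoelace formula, 2A = |[12·0 − 17·(-21)] + [17·6 − (-11)·0] + [(-11)·(-21) − 12·6]| = 618, so the area is 309.
Along each edge there are gcd(|Δx|,|Δy|)+1 lattice points, so counting each shared vertex once the boundary has gcd(5,21) + gcd(28,6) + gcd(23,27) = 1+2+1 = 4.
Pick's theorem gives I = A − B/2 + 1 = 309 − 4/2 + 1 = 308, so the closed region contains I + B = 308 + 4 = 312 lattice points.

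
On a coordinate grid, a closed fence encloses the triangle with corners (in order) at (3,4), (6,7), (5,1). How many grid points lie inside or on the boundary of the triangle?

Using the shoelace formula, 2A = |(3·7 − 6·4) + (6·1 − 5·7) + (5·4 − 3·1)| = 15, so the area is 15/2.
Along each edge there are gcd(|Δx|,|Δy|)+1 lattice points, so counting each shared vertex once the boundary has gcd(3,3) + gcd(1,6) + gcd(2,3) = 3+1+1 = 5.
Pick's theorem gives I = A − B/2 + 1 = 15/2 − 5/2 + 1 = 6, so the closed region contains I + B = 6 + 5 = 11 lattice points.

11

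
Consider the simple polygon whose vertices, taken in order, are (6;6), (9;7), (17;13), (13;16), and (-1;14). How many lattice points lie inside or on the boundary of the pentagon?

103

The shoelace formula gives twice the area as |[6·7 − 9·6] + [9·13 − 17·7] + [17·16 − 13·13] + [13·14 − (-1)·16] + [(-1)·6 − 6·14]| = 197, so the area is 98.5.
The number of boundary lattice points is Σ gcd(|Δx|,|Δy|) = gcd(3,1) + gcd(8,6) + gcd(4,3) + gcd(14,2) + gcd(7,8) = 1+2+1+2+1 = 7.
Pick's theorem gives I = A − B/2 + 1 = 98.5 − 7/2 + 1 = 96, so the closed region contains I + B = 96 + 7 = 103 lattice points.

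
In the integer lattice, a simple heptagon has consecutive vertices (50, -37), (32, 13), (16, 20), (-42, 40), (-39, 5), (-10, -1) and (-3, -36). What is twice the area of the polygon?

By the shoelace formula, twice the signed area is |[50·13 − 32·(-37)] + [32·20 − 16·13] + [16·40 − (-42)·20] + [(-42)·5 − (-39)·40] + [(-39)·(-1) − (-10)·5] + [(-10)·(-36) − (-3)·(-1)] + [(-3)·(-37) − 50·(-36)]| = 7453, so the area is 7453/2.

7453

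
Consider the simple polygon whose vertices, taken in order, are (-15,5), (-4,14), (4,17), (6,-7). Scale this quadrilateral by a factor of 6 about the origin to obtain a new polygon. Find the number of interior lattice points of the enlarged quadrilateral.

The shoelace formula gives twice the area as |[(-15)·14 − (-4)·5] + [(-4)·17 − 4·14] + [4·(-7) − 6·17] + [6·5 − (-15)·(-7)]| = 519, so the area is 519/2.
The number of boundary lattice points is Σ gcd(|Δx|,|Δy|) = gcd(11,9) + gcd(8,3) + gcd(2,24) + gcd(21,12) = 1+1+2+3 = 7.
Scaling by 6 multiplies the area by 6² = 36 (so the new area is 9342) and multiplies the boundary lattice-point count by 6, giving 42.
By Pick's theorem, the interior count of the dilated polygon is 9342 − 42/2 + 1 = 9322.

9322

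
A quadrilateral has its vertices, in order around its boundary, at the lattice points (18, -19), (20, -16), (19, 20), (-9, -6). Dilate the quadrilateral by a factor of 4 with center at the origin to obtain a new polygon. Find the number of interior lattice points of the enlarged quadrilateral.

9119

Using the shoelace formula, 2A = |(18·(-16) − 20·(-19)) + (20·20 − 19·(-16)) + (19·(-6) − (-9)·20) + ((-9)·(-19) − 18·(-6))| = 1141, so the area is 570.5.
Along each edge there are gcd(|Δx|,|Δy|)+1 lattice points, so counting each shared vertex once the boundary has gcd(2,3) + gcd(1,36) + gcd(28,26) + gcd(27,13) = 1+1+2+1 = 5.
Scaling by 4 multiplies the area by 4² = 16 (so the new area is 9128) and multiplies the boundary lattice-point count by 4, giving 20.
By Pick's theorem, the interior count of the dilated polygon is 9128 − 20/2 + 1 = 9119.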